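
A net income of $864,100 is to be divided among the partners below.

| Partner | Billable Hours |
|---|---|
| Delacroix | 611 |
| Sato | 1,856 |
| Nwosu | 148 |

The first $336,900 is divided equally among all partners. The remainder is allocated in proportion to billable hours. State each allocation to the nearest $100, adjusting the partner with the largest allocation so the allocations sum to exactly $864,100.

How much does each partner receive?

Delacroix: $235,500 | Sato: $486,500 | Nwosu: $142,100

First tranche $336,900 split equally: $112,300 each.
Remainder $527,200 by billable hours (total 2,615): Delacroix 123,181.34 → $123,200; Sato 374,180.96 → $374,200; Nwosu 29,837.71 → $29,800.
Totals: Delacroix $112,300 + $123,200 = $235,500; Sato $112,300 + $374,200 = $486,500; Nwosu $112,300 + $29,800 = $142,100.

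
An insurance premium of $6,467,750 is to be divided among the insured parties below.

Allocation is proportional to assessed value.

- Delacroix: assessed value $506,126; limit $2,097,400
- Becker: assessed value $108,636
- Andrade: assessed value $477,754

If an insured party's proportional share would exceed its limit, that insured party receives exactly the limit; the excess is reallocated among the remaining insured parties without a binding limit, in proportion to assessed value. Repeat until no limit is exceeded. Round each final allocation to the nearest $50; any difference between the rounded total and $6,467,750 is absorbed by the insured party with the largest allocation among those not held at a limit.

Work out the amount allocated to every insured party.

Delacroix: $2,097,400 · Becker: $809,650 · Andrade: $3,560,700

Total assessed value = 1,092,516.
Pro-rata shares before constraints: Delacroix 2,996,291.53; Becker 643,130.62; Andrade 2,828,327.85.
Capped: Delacroix ($2,097,400); balance $4,370,350 reallocated over remaining assessed value 586,390.
Redistributed shares: Becker 809,661.39 → $809,650; Andrade 3,560,688.61 → $3,560,700.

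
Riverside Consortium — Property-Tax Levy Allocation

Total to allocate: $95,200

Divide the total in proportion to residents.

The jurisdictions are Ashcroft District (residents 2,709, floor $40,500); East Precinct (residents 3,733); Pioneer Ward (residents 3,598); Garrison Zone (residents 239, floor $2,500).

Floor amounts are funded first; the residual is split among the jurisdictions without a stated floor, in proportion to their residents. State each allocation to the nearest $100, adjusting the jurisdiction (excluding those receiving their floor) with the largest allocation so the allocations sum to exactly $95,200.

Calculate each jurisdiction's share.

Ashcroft District: $40,500 · East Precinct: $26,600 · Pioneer Ward: $25,600 · Garrison Zone: $2,500

Fund the minimums — Ashcroft District $40,500; Garrison Zone $2,500. Residual $52,200.
Residual split over remaining residents 7,331: East Precinct 26,580.63 → $26,600; Pioneer Ward 25,619.37 → $25,600.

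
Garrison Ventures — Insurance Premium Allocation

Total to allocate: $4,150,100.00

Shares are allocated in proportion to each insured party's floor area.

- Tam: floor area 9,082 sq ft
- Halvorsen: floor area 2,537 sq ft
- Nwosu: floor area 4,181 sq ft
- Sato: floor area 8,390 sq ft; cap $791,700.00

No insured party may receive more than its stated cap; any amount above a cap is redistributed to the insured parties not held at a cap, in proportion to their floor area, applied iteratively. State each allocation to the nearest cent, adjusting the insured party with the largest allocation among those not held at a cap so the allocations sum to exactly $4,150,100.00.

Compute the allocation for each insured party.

Combined floor area = 24,190.
Proportional shares (ignoring caps): Tam 1,558,131.7983; Halvorsen 435,254.3902; Nwosu 717,303.3526; Sato 1,439,410.4589.
Cap binds for Sato ($791,700.00); residual $3,358,400.00 reallocated over remaining floor area 15,800.
Redistributed shares: Tam 1,930,442.3291 → $1,930,442.33; Halvorsen 539,257.0127 → $539,257.01; Nwosu 888,700.6582 → $888,700.66.

Tam: $1,930,442.33; Halvorsen: $539,257.01; Nwosu: $888,700.66; Sato: $791,700.00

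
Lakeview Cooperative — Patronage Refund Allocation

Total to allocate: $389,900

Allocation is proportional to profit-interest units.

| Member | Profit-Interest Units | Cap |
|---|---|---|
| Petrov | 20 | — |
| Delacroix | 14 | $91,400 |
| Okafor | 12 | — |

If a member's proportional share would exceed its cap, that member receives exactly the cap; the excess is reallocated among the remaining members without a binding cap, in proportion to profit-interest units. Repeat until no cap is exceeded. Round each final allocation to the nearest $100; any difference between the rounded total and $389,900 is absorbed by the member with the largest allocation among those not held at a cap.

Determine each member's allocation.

Sum of profit-interest units: 46.
Unconstrained shares: Petrov 169,521.74; Delacroix 118,665.22; Okafor 101,713.04.
Cap binds for Delacroix ($91,400); balance $298,500 reallocated over remaining profit-interest units 32.
Remaining shares: Petrov 186,562.50 → $186,600; Okafor 111,937.50 → $111,900.

Petrov: $186,600 · Delacroix: $91,400 · Okafor: $111,900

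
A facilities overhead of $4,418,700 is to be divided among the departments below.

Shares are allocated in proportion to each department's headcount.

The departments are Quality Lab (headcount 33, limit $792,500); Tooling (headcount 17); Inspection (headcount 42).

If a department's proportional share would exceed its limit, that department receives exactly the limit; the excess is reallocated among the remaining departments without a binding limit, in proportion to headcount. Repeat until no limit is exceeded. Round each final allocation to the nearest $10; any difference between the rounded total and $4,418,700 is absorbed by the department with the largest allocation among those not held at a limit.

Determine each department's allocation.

Quality Lab: $792,500; Tooling: $1,044,840; Inspection: $2,581,360

Total headcount = 92.
Unconstrained shares: Quality Lab 1,584,968.48; Tooling 816,498.91; Inspection 2,017,232.61.
Capped: Quality Lab ($792,500); balance $3,626,200 reallocated over remaining headcount 59.
Redistributed shares: Tooling 1,044,837.29 → $1,044,840; Inspection 2,581,362.71 → $2,581,360.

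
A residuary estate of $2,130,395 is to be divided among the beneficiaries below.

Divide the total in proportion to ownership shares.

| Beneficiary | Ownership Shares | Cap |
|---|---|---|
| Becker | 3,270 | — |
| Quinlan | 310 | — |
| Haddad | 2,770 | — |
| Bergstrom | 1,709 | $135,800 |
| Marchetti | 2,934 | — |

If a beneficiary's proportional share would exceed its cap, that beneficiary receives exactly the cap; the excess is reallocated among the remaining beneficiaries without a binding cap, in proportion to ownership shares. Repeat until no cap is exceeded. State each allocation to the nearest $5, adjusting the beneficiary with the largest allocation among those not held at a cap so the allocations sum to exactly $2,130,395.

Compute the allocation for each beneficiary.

Becker: $702,535 · Quinlan: $66,600 · Haddad: $595,115 · Bergstrom: $135,800 · Marchetti: $630,345

Total ownership shares = 10,993.
Pro-rata shares before constraints: Becker 633,711.60; Quinlan 60,076.64; Haddad 536,813.80; Bergstrom 331,196.68; Marchetti 568,596.28.
Capped: Bergstrom ($135,800); balance $1,994,595 reallocated over remaining ownership shares 9,284.
Shares after redistribution: Becker 702,534.00 → $702,535; Quinlan 66,601.08 → $66,600; Haddad 595,112.90 → $595,115; Marchetti 630,347.02 → $630,345.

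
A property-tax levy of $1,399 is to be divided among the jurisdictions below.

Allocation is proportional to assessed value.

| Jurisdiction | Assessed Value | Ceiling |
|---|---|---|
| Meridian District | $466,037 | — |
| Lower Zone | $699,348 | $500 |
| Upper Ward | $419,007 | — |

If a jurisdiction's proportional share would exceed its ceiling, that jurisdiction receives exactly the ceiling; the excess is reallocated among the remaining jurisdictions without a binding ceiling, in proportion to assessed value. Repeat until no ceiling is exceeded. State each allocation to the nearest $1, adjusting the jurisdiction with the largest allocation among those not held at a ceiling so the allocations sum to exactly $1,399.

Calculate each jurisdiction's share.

Meridian District: $473 · Lower Zone: $500 · Upper Ward: $426

Combined assessed value = 1,584,392.
Proportional shares (ignoring caps): Meridian District 411.51; Lower Zone 617.52; Upper Ward 369.98.
Capped: Lower Zone ($500); residual $899 reallocated over remaining assessed value 885,044.
Shares after redistribution: Meridian District 473.39 → $473; Upper Ward 425.61 → $426.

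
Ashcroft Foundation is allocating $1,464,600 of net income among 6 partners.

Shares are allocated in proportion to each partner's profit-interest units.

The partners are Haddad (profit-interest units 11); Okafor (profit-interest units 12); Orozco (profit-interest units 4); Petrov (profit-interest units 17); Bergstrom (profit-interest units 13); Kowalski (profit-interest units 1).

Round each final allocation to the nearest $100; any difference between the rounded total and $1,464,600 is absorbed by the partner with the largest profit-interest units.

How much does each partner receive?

Total profit-interest units = 11 + 12 + 4 + 17 + 13 + 1 = 58.
Proportional shares: Haddad 277,768.97; Okafor 303,020.69; Orozco 101,006.90; Petrov 429,279.31; Bergstrom 328,272.41; Kowalski 25,251.72.
Rounded to nearest $100: Haddad $277,800; Okafor $303,000; Orozco $101,000; Petrov $429,300; Bergstrom $328,300; Kowalski $25,300. Sum = $1,464,700.
Difference $1,464,600 − $1,464,700 = −$100 applied to largest profit-interest units (Petrov): Petrov becomes $429,200.

Haddad: $277,800; Okafor: $303,000; Orozco: $101,000; Petrov: $429,200; Bergstrom: $328,300; Kowalski: $25,300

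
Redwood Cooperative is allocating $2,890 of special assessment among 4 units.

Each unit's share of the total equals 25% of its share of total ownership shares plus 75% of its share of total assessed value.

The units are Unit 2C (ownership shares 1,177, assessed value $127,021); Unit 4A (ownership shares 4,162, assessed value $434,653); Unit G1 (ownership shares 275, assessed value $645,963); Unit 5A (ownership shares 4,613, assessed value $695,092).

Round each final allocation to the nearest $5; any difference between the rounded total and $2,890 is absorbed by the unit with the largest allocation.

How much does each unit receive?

Unit 2C: $230 | Unit 4A: $790 | Unit G1: $755 | Unit 5A: $1,115

Ownership shares total 10,227; assessed value total 1,902,729.
Blended shares (25% ownership shares + 75% assessed value): Unit 2C 0.0788; Unit 4A 0.2731; Unit G1 0.2613; Unit 5A 0.3868.
Pro-rata amounts: Unit 2C 227.85; Unit 4A 789.17; Unit G1 755.28; Unit 5A 1,117.71.
Rounded to nearest $5: Unit 2C $230; Unit 4A $790; Unit G1 $755; Unit 5A $1,120. Sum = $2,895.
Difference $2,890 − $2,895 = −$5 applied to largest allocation (Unit 5A): Unit 5A becomes $1,115.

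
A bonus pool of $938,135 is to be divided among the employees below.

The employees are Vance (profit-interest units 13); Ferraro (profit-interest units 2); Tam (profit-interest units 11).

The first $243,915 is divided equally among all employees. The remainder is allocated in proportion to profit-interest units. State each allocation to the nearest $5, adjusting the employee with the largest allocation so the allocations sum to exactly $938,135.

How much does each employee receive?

$243,915 shared equally gives $81,305 per employee.
Remainder $694,220 by profit-interest units (total 26): Vance 347,110.00 → $347,110; Ferraro 53,401.54 → $53,400; Tam 293,708.46 → $293,710.
Totals: Vance $81,305 + $347,110 = $428,415; Ferraro $81,305 + $53,400 = $134,705; Tam $81,305 + $293,710 = $375,015.

Vance: $428,415 · Ferraro: $134,705 · Tam: $375,015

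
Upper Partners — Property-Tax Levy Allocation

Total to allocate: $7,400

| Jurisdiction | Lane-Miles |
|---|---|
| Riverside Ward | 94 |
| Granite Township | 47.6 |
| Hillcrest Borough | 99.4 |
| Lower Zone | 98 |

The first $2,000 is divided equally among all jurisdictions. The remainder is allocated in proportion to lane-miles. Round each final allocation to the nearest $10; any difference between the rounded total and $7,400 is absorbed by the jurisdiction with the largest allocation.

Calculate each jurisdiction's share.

First tranche $2,000 split equally: $500 each.
Remainder $5,400 by lane-miles (total 339): Riverside Ward 1,497.35 → $1,500; Granite Township 758.23 → $760; Hillcrest Borough 1,583.36 → $1,580; Lower Zone 1,561.06 → $1,560.
Totals: Riverside Ward $500 + $1,500 = $2,000; Granite Township $500 + $760 = $1,260; Hillcrest Borough $500 + $1,580 = $2,080; Lower Zone $500 + $1,560 = $2,060.

Riverside Ward: $2,000 · Granite Township: $1,260 · Hillcrest Borough: $2,080 · Lower Zone: $2,060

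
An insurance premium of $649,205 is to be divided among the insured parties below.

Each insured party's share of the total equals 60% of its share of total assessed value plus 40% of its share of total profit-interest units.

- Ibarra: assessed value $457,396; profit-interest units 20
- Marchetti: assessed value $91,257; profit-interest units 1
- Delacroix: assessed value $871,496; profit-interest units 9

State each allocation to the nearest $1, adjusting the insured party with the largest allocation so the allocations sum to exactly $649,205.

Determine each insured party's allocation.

Assessed value total 1,420,149; profit-interest units total 30.
Combined weights (60% assessed value + 40% profit-interest units): Ibarra 0.4599; Marchetti 0.0519; Delacroix 0.4882.
Proportional shares: Ibarra 298,577.37; Marchetti 33,686.33; Delacroix 316,941.30.
Rounded to nearest $1: Ibarra $298,577; Marchetti $33,686; Delacroix $316,941. Sum = $649,204.
Difference $649,205 − $649,204 = +$1 applied to largest allocation (Delacroix): Delacroix becomes $316,942.

Ibarra: $298,577 · Marchetti: $33,686 · Delacroix: $316,942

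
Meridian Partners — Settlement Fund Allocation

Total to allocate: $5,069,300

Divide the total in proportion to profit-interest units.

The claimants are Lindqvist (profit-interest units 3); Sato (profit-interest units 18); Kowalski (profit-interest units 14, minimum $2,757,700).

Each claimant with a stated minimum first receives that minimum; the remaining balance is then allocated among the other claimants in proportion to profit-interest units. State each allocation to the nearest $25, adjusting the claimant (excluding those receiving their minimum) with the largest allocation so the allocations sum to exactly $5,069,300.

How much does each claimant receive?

Lindqvist: $330,225; Sato: $1,981,375; Kowalski: $2,757,700

Fund the minimums — Kowalski $2,757,700. Remaining pool $2,311,600.
Remaining pool split over remaining profit-interest units 21: Lindqvist 330,228.57 → $330,225; Sato 1,981,371.43 → $1,981,375.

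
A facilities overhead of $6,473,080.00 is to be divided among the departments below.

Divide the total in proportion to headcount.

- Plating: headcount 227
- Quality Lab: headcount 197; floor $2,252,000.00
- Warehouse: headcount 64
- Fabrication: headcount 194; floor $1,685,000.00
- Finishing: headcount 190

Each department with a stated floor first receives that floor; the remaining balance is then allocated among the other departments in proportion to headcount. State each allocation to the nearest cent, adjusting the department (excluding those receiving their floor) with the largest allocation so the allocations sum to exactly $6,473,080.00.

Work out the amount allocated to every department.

Plating: $1,196,861.04 · Quality Lab: $2,252,000.00 · Warehouse: $337,441.00 · Fabrication: $1,685,000.00 · Finishing: $1,001,777.96

Minimums first: Quality Lab $2,252,000.00; Fabrication $1,685,000.00. Balance $2,536,080.00.
Balance split over remaining headcount 481: Plating 1,196,861.0395 → $1,196,861.04; Warehouse 337,440.9979 → $337,441.00; Finishing 1,001,777.9626 → $1,001,777.96.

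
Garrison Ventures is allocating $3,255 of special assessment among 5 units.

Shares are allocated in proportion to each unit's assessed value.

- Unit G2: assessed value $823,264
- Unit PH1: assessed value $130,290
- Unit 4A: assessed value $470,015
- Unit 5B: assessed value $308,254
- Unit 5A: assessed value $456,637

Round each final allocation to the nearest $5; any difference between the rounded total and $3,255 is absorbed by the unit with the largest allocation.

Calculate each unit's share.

Unit G2: $1,220; Unit PH1: $195; Unit 4A: $700; Unit 5B: $460; Unit 5A: $680

Combined assessed value = 2,188,460.
Proportional shares: Unit G2 823,264/2,188,460 × $3,255 = 1,224.48; Unit PH1 130,290/2,188,460 × $3,255 = 193.79; Unit 4A 470,015/2,188,460 × $3,255 = 699.08; Unit 5B 308,254/2,188,460 × $3,255 = 458.48; Unit 5A 456,637/2,188,460 × $3,255 = 679.18.
Rounded to nearest $5: Unit G2 $1,225; Unit PH1 $195; Unit 4A $700; Unit 5B $460; Unit 5A $680. Sum = $3,260.
Difference $3,255 − $3,260 = −$5 applied to largest allocation (Unit G2): Unit G2 becomes $1,220.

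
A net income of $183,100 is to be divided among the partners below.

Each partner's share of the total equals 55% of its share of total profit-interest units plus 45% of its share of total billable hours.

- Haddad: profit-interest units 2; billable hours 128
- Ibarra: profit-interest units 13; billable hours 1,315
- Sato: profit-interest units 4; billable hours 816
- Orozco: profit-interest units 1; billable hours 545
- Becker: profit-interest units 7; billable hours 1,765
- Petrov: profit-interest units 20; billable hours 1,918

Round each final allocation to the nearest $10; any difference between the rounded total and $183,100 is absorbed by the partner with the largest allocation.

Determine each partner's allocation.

Haddad: $5,910 · Ibarra: $44,560 · Sato: $18,940 · Orozco: $9,070 · Becker: $37,420 · Petrov: $67,200

Totals — profit-interest units 47, billable hours 6,487.
Blended shares (55% profit-interest units + 45% billable hours): Haddad 0.0323; Ibarra 0.2433; Sato 0.1034; Orozco 0.0495; Becker 0.2044; Petrov 0.3671.
Raw shares: Haddad 5,911.12; Ibarra 44,557.12; Sato 18,935.11; Orozco 9,065.01; Becker 37,416.87; Petrov 67,214.78.
Rounded to nearest $10: Haddad $5,910; Ibarra $44,560; Sato $18,940; Orozco $9,070; Becker $37,420; Petrov $67,210. Sum = $183,110.
Difference $183,100 − $183,110 = −$10 applied to largest allocation (Petrov): Petrov becomes $67,200.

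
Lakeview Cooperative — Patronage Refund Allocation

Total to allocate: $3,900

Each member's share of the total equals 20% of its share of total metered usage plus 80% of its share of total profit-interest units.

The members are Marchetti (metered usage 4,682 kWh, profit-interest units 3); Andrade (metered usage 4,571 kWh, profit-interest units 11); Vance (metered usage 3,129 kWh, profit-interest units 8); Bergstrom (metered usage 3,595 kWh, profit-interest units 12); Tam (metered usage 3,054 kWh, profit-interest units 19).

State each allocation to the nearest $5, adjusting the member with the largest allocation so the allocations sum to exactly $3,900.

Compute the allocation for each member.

Marchetti: $370; Andrade: $835; Vance: $600; Bergstrom: $855; Tam: $1,240

Metered usage total 19,031; profit-interest units total 53.
Combined weights (20% metered usage + 80% profit-interest units): Marchetti 0.0945; Andrade 0.2141; Vance 0.1536; Bergstrom 0.2189; Tam 0.3189.
Pro-rata amounts: Marchetti 368.50; Andrade 834.89; Vance 599.19; Bergstrom 853.76; Tam 1,243.66.
After rounding ($5): Marchetti $370; Andrade $835; Vance $600; Bergstrom $855; Tam $1,245. Sum = $3,905.
Difference $3,900 − $3,905 = −$5 applied to largest allocation (Tam): Tam becomes $1,240.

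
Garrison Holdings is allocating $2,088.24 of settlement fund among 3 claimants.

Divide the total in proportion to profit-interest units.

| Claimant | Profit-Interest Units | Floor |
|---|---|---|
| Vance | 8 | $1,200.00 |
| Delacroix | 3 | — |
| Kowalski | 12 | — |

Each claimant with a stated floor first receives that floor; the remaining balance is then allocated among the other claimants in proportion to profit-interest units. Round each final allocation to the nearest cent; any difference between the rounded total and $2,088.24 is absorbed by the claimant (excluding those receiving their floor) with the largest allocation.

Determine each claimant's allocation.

Fund the minimums — Vance $1,200.00. Residual $888.24.
Residual split over remaining profit-interest units 15: Delacroix 177.6480 → $177.65; Kowalski 710.5920 → $710.59.

Vance: $1,200.00; Delacroix: $177.65; Kowalski: $710.59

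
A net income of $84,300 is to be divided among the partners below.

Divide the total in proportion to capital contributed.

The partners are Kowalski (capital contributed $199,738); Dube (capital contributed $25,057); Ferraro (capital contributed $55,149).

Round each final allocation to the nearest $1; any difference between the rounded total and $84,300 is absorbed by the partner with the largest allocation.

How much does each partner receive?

Kowalski: $60,148 | Dube: $7,545 | Ferraro: $16,607

Capital contributed total: 279,944.
Proportional shares: Kowalski 199,738/279,944 × $84,300 = 60,147.43; Dube 25,057/279,944 × $84,300 = 7,545.46; Ferraro 55,149/279,944 × $84,300 = 16,607.11.
After rounding ($1): Kowalski $60,147; Dube $7,545; Ferraro $16,607. Sum = $84,299.
Difference $84,300 − $84,299 = +$1 applied to largest allocation (Kowalski): Kowalski becomes $60,148.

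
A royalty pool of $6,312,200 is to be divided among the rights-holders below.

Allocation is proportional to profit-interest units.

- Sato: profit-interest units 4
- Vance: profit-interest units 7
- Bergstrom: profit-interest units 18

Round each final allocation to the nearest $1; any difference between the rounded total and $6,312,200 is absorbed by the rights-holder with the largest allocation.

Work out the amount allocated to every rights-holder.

Sato: $870,648 | Vance: $1,523,634 | Bergstrom: $3,917,918

Profit-interest units total: 29.
Pro-rata amounts: Sato 4/29 × $6,312,200 = 870,648.28; Vance 7/29 × $6,312,200 = 1,523,634.48; Bergstrom 18/29 × $6,312,200 = 3,917,917.24.
Rounded to nearest $1: Sato $870,648; Vance $1,523,634; Bergstrom $3,917,917. Sum = $6,312,199.
Difference $6,312,200 − $6,312,199 = +$1 applied to largest allocation (Bergstrom): Bergstrom becomes $3,917,918.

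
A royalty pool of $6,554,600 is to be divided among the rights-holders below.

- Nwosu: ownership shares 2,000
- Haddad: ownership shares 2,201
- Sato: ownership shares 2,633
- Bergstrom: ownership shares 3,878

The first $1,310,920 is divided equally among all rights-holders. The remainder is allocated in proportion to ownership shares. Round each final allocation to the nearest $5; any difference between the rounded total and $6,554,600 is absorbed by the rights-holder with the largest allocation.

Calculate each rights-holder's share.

Equal tier: $1,310,920 ÷ 4 = $327,730 apiece.
Remainder $5,243,680 by ownership shares (total 10,712): Nwosu 979,029.13 → $979,030; Haddad 1,077,421.55 → $1,077,420; Sato 1,288,891.84 → $1,288,890; Bergstrom 1,898,337.48 → $1,898,335.
Rounding difference +$5 on remainder applied to Bergstrom.
Totals: Nwosu $327,730 + $979,030 = $1,306,760; Haddad $327,730 + $1,077,420 = $1,405,150; Sato $327,730 + $1,288,890 = $1,616,620; Bergstrom $327,730 + $1,898,340 = $2,226,070.

Nwosu: $1,306,760; Haddad: $1,405,150; Sato: $1,616,620; Bergstrom: $2,226,070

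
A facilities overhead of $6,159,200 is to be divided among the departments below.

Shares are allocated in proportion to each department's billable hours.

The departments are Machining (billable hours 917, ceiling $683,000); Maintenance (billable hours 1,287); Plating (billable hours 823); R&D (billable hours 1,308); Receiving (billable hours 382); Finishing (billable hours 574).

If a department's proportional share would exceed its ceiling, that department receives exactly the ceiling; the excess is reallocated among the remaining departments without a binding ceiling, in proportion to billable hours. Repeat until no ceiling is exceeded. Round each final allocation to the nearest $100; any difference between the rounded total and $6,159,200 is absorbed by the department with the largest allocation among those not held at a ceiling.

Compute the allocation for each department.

Machining: $683,000 · Maintenance: $1,611,300 · Plating: $1,030,400 · R&D: $1,637,600 · Receiving: $478,300 · Finishing: $718,600

Combined billable hours = 5,291.
Pro-rata shares before constraints: Machining 1,067,470.50; Maintenance 1,498,183.78; Plating 958,046.04; R&D 1,522,629.67; Receiving 444,682.37; Finishing 668,187.64.
Cap binds for Machining ($683,000); balance $5,476,200 reallocated over remaining billable hours 4,374.
Shares after redistribution: Maintenance 1,611,309.88 → $1,611,300; Plating 1,030,386.97 → $1,030,400; R&D 1,637,601.65 → $1,637,600; Receiving 478,259.81 → $478,300; Finishing 718,641.70 → $718,600.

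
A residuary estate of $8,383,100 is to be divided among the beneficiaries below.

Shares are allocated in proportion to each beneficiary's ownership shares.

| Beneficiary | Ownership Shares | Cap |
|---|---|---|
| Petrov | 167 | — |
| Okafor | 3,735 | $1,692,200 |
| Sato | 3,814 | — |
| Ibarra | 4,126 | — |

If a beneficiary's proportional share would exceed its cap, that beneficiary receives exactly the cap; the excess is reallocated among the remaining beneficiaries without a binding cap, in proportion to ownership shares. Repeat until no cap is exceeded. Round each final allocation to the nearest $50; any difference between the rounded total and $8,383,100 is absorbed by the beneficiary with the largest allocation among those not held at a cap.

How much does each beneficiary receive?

Ownership shares total: 11,842.
Pro-rata shares before constraints: Petrov 118,221.39; Okafor 2,644,053.24; Sato 2,699,978.33; Ibarra 2,920,847.04.
Held at cap: Okafor ($1,692,200); remaining pool $6,690,900 reallocated over remaining ownership shares 8,107.
Redistributed shares: Petrov 137,829.07 → $137,850; Sato 3,147,784.95 → $3,147,800; Ibarra 3,405,285.98 → $3,405,300.
Rounding difference −$50 applied to Ibarra → $3,405,250.

Petrov: $137,850 · Okafor: $1,692,200 · Sato: $3,147,800 · Ibarra: $3,405,250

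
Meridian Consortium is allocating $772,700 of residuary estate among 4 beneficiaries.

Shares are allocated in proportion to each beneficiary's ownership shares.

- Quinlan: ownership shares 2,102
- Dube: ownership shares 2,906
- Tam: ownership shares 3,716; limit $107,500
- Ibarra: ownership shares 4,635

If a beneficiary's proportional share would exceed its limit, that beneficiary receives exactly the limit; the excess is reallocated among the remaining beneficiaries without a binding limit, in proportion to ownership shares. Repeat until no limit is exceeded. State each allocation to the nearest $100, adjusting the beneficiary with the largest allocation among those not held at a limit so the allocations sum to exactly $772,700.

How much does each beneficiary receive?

Quinlan: $145,000 · Dube: $200,500 · Tam: $107,500 · Ibarra: $319,700

Ownership shares total: 13,359.
Unconstrained shares: Quinlan 121,582.11; Dube 168,086.40; Tam 214,937.73; Ibarra 268,093.76.
Capped: Tam ($107,500); balance $665,200 reallocated over remaining ownership shares 9,643.
Remaining shares: Quinlan 145,001.60 → $145,000; Dube 200,463.67 → $200,500; Ibarra 319,734.73 → $319,700.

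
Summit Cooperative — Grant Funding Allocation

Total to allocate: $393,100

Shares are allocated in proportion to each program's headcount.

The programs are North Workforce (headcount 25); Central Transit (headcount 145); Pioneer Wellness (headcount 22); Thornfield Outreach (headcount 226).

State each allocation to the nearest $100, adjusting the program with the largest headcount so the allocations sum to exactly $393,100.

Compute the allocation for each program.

North Workforce: $23,500; Central Transit: $136,400; Pioneer Wellness: $20,700; Thornfield Outreach: $212,500

Sum of headcount: 25 + 145 + 22 + 226 = 418.
Pro-rata amounts: North Workforce 23,510.77; Central Transit 136,362.44; Pioneer Wellness 20,689.47; Thornfield Outreach 212,537.32.
At nearest $100: North Workforce $23,500; Central Transit $136,400; Pioneer Wellness $20,700; Thornfield Outreach $212,500. Sum = $393,100.
Rounded total matches; no reconciliation needed.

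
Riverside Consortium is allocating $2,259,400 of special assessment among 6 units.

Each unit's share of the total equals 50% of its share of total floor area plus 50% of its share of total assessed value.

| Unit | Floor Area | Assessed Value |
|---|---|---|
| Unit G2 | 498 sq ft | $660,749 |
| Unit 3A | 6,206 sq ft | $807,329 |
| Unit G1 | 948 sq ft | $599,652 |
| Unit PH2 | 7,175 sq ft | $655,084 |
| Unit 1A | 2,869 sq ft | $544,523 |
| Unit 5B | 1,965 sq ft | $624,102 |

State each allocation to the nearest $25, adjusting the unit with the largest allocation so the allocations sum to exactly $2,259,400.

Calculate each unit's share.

Unit G2: $220,425 · Unit 3A: $590,950 · Unit G1: $228,550 · Unit PH2: $602,475 · Unit 1A: $322,925 · Unit 5B: $294,075

Totals — floor area 19,661, assessed value 3,891,439.
Combined weights (50% floor area + 50% assessed value): Unit G2 0.0976; Unit 3A 0.2616; Unit G1 0.1012; Unit PH2 0.2666; Unit 1A 0.1429; Unit 5B 0.1302.
Pro-rata amounts: Unit G2 220,432.57; Unit 3A 590,960.89; Unit G1 228,552.39; Unit PH2 602,441.27; Unit 1A 322,926.83; Unit 5B 294,086.05.
Rounded to nearest $25: Unit G2 $220,425; Unit 3A $590,950; Unit G1 $228,550; Unit PH2 $602,450; Unit 1A $322,925; Unit 5B $294,075. Sum = $2,259,375.
Difference $2,259,400 − $2,259,375 = +$25 applied to largest allocation (Unit PH2): Unit PH2 becomes $602,475.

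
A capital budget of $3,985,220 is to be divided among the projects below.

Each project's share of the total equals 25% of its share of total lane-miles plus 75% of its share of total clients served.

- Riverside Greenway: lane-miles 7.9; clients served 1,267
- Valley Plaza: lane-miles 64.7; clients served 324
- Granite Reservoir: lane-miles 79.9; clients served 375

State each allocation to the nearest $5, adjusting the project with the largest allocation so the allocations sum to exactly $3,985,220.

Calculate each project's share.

Lane-miles total 152.5; clients served total 1,966.
Blended shares (25% lane-miles + 75% clients served): Riverside Greenway 0.4963; Valley Plaza 0.2297; Granite Reservoir 0.2740.
Proportional shares: Riverside Greenway 1,977,835.32; Valley Plaza 915,272.70; Granite Reservoir 1,092,111.98.
After rounding ($5): Riverside Greenway $1,977,835; Valley Plaza $915,275; Granite Reservoir $1,092,110. Sum = $3,985,220.
Rounded total matches; no reconciliation needed.

Riverside Greenway: $1,977,835 · Valley Plaza: $915,275 · Granite Reservoir: $1,092,110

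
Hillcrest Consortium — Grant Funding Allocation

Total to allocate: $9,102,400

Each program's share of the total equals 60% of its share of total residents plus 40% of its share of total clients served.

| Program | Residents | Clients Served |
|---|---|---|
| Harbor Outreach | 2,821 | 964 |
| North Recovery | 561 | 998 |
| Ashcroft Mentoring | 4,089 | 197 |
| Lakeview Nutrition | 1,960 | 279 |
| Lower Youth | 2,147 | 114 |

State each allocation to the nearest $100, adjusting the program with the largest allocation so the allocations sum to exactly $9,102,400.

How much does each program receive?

Harbor Outreach: $2,706,000 · North Recovery: $1,688,500 · Ashcroft Mentoring: $2,209,900 · Lakeview Nutrition: $1,322,600 · Lower Youth: $1,175,400

Residents total 11,578; clients served total 2,552.
Combined weights (60% residents + 40% clients served): Harbor Outreach 0.2973; North Recovery 0.1855; Ashcroft Mentoring 0.2428; Lakeview Nutrition 0.1453; Lower Youth 0.1291.
Pro-rata amounts: Harbor Outreach 2,706,036.39; North Recovery 1,688,483.47; Ashcroft Mentoring 2,209,877.27; Lakeview Nutrition 1,322,600.15; Lower Youth 1,175,402.73.
Rounded to nearest $100: Harbor Outreach $2,706,000; North Recovery $1,688,500; Ashcroft Mentoring $2,209,900; Lakeview Nutrition $1,322,600; Lower Youth $1,175,400. Sum = $9,102,400.
Rounded total matches; no reconciliation needed.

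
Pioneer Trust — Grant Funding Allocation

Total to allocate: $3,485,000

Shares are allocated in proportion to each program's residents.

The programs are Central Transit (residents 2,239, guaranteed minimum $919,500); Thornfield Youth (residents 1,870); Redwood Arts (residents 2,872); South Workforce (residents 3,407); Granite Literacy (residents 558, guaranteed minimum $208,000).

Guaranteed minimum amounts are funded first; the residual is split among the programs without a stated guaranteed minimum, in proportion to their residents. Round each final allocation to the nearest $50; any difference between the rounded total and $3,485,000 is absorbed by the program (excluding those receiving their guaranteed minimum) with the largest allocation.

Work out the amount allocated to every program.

Central Transit: $919,500 | Thornfield Youth: $541,000 | Redwood Arts: $830,850 | South Workforce: $985,650 | Granite Literacy: $208,000

Fund the minimums — Central Transit $919,500; Granite Literacy $208,000. Residual $2,357,500.
Residual split over remaining residents 8,149: Thornfield Youth 540,989.69 → $541,000; Redwood Arts 830,867.59 → $830,850; South Workforce 985,642.72 → $985,650.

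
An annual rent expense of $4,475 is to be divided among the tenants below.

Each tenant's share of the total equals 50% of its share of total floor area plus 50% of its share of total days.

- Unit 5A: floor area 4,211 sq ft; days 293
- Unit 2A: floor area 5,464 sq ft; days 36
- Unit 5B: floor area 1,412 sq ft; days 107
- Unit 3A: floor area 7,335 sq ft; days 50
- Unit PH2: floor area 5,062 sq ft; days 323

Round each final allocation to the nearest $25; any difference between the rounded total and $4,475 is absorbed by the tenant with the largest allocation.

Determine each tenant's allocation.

Floor area total 23,484; days total 809.
Composite weights (50% floor area + 50% days): Unit 5A 0.2707; Unit 2A 0.1386; Unit 5B 0.0962; Unit 3A 0.1871; Unit PH2 0.3074.
Proportional shares: Unit 5A 1,211.58; Unit 2A 620.16; Unit 5B 430.47; Unit 3A 837.15; Unit PH2 1,375.64.
Rounded to nearest $25: Unit 5A $1,200; Unit 2A $625; Unit 5B $425; Unit 3A $825; Unit PH2 $1,375. Sum = $4,450.
Difference $4,475 − $4,450 = +$25 applied to largest allocation (Unit PH2): Unit PH2 becomes $1,400.

Unit 5A: $1,200 · Unit 2A: $625 · Unit 5B: $425 · Unit 3A: $825 · Unit PH2: $1,400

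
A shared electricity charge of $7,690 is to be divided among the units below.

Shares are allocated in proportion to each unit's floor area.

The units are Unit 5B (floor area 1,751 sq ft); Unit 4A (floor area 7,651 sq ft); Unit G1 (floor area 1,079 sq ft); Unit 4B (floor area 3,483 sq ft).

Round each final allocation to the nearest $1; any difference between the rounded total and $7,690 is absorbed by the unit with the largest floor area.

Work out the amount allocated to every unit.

Sum of floor area: 1,751 + 7,651 + 1,079 + 3,483 = 13,964.
Unrounded shares: Unit 5B 964.28; Unit 4A 4,213.42; Unit G1 594.21; Unit 4B 1,918.09.
After rounding ($1): Unit 5B $964; Unit 4A $4,213; Unit G1 $594; Unit 4B $1,918. Sum = $7,689.
Difference $7,690 − $7,689 = +$1 applied to largest floor area (Unit 4A): Unit 4A becomes $4,214.

Unit 5B: $964 | Unit 4A: $4,214 | Unit G1: $594 | Unit 4B: $1,918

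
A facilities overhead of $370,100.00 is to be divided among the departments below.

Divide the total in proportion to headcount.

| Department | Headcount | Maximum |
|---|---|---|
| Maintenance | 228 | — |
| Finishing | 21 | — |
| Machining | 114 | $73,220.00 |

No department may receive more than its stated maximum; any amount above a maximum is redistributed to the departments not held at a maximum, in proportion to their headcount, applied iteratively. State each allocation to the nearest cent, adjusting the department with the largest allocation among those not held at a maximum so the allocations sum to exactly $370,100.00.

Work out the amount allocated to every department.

Maintenance: $271,841.93; Finishing: $25,038.07; Machining: $73,220.00

Combined headcount = 363.
Proportional shares (ignoring caps): Maintenance 232,459.5041; Finishing 21,410.7438; Machining 116,229.7521.
Capped: Machining ($73,220.00); residual $296,880.00 reallocated over remaining headcount 249.
Shares after redistribution: Maintenance 271,841.9277 → $271,841.93; Finishing 25,038.0723 → $25,038.07.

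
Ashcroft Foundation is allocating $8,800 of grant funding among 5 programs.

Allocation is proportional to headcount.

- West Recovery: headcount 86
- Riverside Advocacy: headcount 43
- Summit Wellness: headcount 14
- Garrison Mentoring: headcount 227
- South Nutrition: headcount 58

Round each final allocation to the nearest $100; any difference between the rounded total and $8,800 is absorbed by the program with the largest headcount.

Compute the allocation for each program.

Total headcount = 428.
Pro-rata amounts: West Recovery 86/428 × $8,800 = 1,768.22; Riverside Advocacy 43/428 × $8,800 = 884.11; Summit Wellness 14/428 × $8,800 = 287.85; Garrison Mentoring 227/428 × $8,800 = 4,667.29; South Nutrition 58/428 × $8,800 = 1,192.52.
Rounded to nearest $100: West Recovery $1,800; Riverside Advocacy $900; Summit Wellness $300; Garrison Mentoring $4,700; South Nutrition $1,200. Sum = $8,900.
Difference $8,800 − $8,900 = −$100 applied to largest headcount (Garrison Mentoring): Garrison Mentoring becomes $4,600.

West Recovery: $1,800 · Riverside Advocacy: $900 · Summit Wellness: $300 · Garrison Mentoring: $4,600 · South Nutrition: $1,200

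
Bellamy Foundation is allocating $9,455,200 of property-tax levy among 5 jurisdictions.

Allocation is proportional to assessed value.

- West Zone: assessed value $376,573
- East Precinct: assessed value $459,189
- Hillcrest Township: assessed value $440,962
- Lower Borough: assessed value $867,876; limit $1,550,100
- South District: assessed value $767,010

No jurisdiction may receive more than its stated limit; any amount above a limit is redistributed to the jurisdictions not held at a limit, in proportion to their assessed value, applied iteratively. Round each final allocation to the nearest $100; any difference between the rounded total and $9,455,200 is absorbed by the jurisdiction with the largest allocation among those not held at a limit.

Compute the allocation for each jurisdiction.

West Zone: $1,456,600 · East Precinct: $1,776,100 · Hillcrest Township: $1,705,600 · Lower Borough: $1,550,100 · South District: $2,966,800

Sum of assessed value: 2,911,610.
Proportional shares (ignoring caps): West Zone 1,222,888.03; East Precinct 1,491,176.30; Hillcrest Township 1,431,985.71; Lower Borough 2,818,351.76; South District 2,490,798.20.
Held at cap: Lower Borough ($1,550,100); residual $7,905,100 reallocated over remaining assessed value 2,043,734.
Remaining shares: West Zone 1,456,572.74 → $1,456,600; East Precinct 1,776,128.87 → $1,776,100; Hillcrest Township 1,705,627.40 → $1,705,600; South District 2,966,770.99 → $2,966,800.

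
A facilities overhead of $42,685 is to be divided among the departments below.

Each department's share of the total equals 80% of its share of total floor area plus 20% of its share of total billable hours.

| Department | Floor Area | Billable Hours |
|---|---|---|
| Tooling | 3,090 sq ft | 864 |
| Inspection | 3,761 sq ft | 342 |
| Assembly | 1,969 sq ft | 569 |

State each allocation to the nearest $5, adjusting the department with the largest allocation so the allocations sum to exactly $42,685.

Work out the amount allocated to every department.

Tooling: $16,120 | Inspection: $16,205 | Assembly: $10,360

Floor area total 8,820; billable hours total 1,775.
Blended shares (80% floor area + 20% billable hours): Tooling 0.3776; Inspection 0.3797; Assembly 0.2427.
Raw shares: Tooling 16,118.89; Inspection 16,206.17; Assembly 10,359.94.
Rounded to nearest $5: Tooling $16,120; Inspection $16,205; Assembly $10,360. Sum = $42,685.
Sum already equals the total — no adjustment.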